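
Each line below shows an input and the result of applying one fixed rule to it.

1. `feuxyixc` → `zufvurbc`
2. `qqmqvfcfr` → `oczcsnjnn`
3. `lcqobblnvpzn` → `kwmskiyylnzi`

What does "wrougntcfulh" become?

eirczqkdrlot

The transformation: reverse the string, then shift every letter 3 places backward in the alphabet (wrapping around).
Applying both steps to "wrougntcfulh": "hlufctnguorw", then "eirczqkdrlot".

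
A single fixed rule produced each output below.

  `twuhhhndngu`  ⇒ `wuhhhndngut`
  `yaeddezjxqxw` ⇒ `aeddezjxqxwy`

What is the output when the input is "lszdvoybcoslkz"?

szdvoybcoslkzl

The pattern: move the first character to the end.
So "lszdvoybcoslkz" becomes "szdvoybcoslkzl".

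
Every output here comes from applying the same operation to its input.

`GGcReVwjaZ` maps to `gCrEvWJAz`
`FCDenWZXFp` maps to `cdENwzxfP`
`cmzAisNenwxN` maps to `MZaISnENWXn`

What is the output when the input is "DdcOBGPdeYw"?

DCobgpDEyW

In each case the input is transformed by: delete the first character, then flip the case of every letter.
For "DdcOBGPdeYw", step one produces "dcOBGPdeYw"; step two turns that into "DCobgpDEyW".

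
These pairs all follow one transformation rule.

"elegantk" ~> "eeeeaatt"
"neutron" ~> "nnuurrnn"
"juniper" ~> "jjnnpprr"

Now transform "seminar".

ssmmnnrr

Looking at the pairs, the operation is to keep every other character starting from the first (positions 1st, 3rd, 5th, ...), then double every character.
Starting from "seminar": after the first operation, "smnr"; after the second, "ssmmnnrr".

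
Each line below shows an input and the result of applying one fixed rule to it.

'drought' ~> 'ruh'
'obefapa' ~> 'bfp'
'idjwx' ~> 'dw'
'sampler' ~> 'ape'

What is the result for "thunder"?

Looking at the pairs, the operation is to keep every other character starting from the second (positions 2nd, 4th, 6th, ...).
Applying that to "thunder" gives "hne".

hne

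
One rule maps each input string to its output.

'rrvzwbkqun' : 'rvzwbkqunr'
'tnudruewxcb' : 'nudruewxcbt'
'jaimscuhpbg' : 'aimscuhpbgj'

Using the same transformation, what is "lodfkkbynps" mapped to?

In each case the input is transformed by: move the first character to the end.
On "lodfkkbynps" that produces "odfkkbynpsl".

odfkkbynpsl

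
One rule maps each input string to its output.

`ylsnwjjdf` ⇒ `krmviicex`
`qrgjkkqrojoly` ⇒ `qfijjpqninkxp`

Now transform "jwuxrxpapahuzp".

vtwqwozozgtyoi

In each case the input is transformed by: shift every letter 1 place backward in the alphabet (wrapping around), then move the first character to the end.
On "jwuxrxpapahuzp": the first step gives "ivtwqwozozgtyo", and the second then gives "vtwqwozozgtyoi".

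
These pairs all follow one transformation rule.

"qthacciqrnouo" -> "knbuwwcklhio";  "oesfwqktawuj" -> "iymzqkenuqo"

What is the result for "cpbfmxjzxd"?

wjvzgrdtr

The rule is to shift every letter 6 places backward in the alphabet (wrapping around), then delete the last character.
Doing the same to "cpbfmxjzxd": "wjvzgrdtr".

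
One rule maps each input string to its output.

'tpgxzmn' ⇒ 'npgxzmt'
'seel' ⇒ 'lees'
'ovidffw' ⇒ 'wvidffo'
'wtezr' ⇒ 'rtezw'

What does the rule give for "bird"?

dirb

Each output is the input with this applied: swap the first and last characters.
So "bird" becomes "dirb".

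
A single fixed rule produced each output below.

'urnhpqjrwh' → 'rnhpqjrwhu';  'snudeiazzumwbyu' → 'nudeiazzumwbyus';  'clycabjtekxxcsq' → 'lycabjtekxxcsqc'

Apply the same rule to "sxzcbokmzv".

xzcbokmzvs

The pattern: move the first character to the end.
So "sxzcbokmzv" becomes "xzcbokmzvs".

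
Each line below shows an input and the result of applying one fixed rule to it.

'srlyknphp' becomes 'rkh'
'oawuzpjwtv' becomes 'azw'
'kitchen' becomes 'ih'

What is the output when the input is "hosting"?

oi

The pattern: keep one character in every 3, starting at position 2 (positions 2nd, 5th, 8th, ...).
Doing the same to "hosting": "oi".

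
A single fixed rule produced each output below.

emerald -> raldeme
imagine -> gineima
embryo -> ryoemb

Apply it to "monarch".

Rule — move the first 3 characters to the end (rotate left by 3).
Applying that to "monarch" gives "archmon".

archmon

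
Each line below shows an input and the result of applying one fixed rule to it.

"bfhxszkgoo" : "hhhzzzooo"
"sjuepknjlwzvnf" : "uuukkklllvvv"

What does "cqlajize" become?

llliii

In each case the input is transformed by: keep one character in every 3, starting at position 3 (positions 3rd, 6th, 9th, ...), then repeat every character 3 times.
Working it through for "cqlajize": intermediate "li", final "llliii".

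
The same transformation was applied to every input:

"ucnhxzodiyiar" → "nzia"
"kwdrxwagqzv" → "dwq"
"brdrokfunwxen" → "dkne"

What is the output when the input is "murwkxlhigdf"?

rxif

What's happening: keep one character in every 3, starting at position 3 (positions 3rd, 6th, 9th, ...).
For "murwkxlhigdf" the result is "rxif".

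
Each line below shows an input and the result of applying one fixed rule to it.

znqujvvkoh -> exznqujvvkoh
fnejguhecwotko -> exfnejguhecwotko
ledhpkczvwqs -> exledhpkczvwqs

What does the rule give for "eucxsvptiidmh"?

exeucxsvptiidmh

What's happening: prepend "ex".
Doing the same to "eucxsvptiidmh": "exeucxsvptiidmh".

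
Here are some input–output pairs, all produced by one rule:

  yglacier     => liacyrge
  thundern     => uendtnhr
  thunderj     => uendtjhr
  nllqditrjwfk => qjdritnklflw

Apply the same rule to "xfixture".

The rule is to take characters alternately from the front and the back (1st, last, 2nd, 2nd-last, ...), then swap the front and back halves of the string.
On "xfixture" that produces "iuxtxefr".
(Check on "yglacier": → "yrgeliac" → "liacyrge" ✓)

iuxtxefr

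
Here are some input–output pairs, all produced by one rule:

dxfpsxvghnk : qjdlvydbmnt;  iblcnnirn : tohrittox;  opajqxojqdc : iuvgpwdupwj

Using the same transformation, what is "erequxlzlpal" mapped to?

Looking at the pairs, the operation is to move the last character to the front, then shift every letter 6 places forward in the alphabet (wrapping around).
Doing the same to "erequxlzlpal": "rkxkwadrfrvg".

rkxkwadrfrvg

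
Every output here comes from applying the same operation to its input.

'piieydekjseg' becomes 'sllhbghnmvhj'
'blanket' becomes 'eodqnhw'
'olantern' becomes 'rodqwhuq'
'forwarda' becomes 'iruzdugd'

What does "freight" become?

Rule — shift every letter 3 places forward in the alphabet (wrapping around).
"freight" → "iuhljkw".

iuhljkw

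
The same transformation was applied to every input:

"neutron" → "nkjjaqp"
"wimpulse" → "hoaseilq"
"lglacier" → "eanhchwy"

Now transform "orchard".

Looking at the pairs, the operation is to shift every letter 4 places backward in the alphabet (wrapping around), then move the last 3 characters to the front (rotate right by 3).
"orchard" → "knydwnz" → "wnzknyd".

wnzknyd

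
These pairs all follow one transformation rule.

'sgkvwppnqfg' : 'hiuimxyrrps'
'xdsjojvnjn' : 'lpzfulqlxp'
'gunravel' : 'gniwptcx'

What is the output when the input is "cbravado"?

fqedtcxc

Rule — shift every letter 2 places forward in the alphabet (wrapping around), then move the last 2 characters to the front (rotate right by 2).
Applying both steps to "cbravado": "edtcxcfq", then "fqedtcxc".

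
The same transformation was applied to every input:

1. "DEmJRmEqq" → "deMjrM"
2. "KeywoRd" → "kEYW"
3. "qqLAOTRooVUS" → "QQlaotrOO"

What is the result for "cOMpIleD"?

ComPi

The rule is to delete the last 3 characters, then flip the case of every letter.
"cOMpIleD" → "cOMpI" → "ComPi".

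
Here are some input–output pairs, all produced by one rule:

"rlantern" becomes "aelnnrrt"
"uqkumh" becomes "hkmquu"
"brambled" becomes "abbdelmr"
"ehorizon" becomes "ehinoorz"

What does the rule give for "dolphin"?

The pattern: sort the characters into alphabetical order.
So "dolphin" becomes "dhilnop".

dhilnop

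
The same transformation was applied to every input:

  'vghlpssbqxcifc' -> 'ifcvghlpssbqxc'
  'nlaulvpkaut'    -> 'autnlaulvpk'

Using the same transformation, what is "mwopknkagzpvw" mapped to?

Each output is the input with this applied: move the last 3 characters to the front (rotate right by 3).
"mwopknkagzpvw" → "pvwmwopknkagz".

pvwmwopknkagz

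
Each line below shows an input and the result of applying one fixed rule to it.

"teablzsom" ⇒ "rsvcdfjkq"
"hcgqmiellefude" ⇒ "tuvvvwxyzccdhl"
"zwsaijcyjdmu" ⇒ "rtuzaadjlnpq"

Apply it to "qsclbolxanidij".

In each case the input is transformed by: sort the characters into alphabetical order, then shift every letter 9 places backward in the alphabet (wrapping around).
Applying both steps to "qsclbolxanidij": "abcdiijllnoqsx", then "rstuzzaccefhjo".

rstuzzaccefhjo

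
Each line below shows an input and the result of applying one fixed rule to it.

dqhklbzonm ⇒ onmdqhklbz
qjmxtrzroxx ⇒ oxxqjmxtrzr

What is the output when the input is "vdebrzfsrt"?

Each output is the input with this applied: move the last 3 characters to the front (rotate right by 3).
Applying that to "vdebrzfsrt" gives "srtvdebrzf".

srtvdebrzf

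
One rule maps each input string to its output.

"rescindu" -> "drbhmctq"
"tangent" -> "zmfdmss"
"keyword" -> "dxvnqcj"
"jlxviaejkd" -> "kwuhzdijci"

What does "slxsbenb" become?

kwradmar

What's happening: shift every letter 1 place backward in the alphabet (wrapping around), then move the first character to the end.
"slxsbenb" → "rkwradma" → "kwradmar".
(Check on "jlxviaejkd": → "ikwuhzdijc" → "kwuhzdijci" ✓)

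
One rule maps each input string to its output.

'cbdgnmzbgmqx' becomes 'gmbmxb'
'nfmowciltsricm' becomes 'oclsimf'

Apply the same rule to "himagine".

What's happening: keep every other character starting from the second (positions 2nd, 4th, 6th, ...), then move the first character to the end.
For "himagine", step one produces "iaie"; step two turns that into "aiei".
(Check on "cbdgnmzbgmqx": → "bgmbmx" → "gmbmxb" ✓)

aiei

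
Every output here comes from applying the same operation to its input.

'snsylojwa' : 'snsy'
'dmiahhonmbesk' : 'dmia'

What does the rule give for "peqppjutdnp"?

peqp

The rule is to keep only the first 4 characters.
Applying that to "peqppjutdnp" gives "peqp".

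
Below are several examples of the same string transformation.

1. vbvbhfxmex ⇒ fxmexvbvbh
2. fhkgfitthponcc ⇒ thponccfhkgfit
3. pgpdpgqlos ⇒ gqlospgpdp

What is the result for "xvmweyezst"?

What's happening: swap the front and back halves of the string.
For "xvmweyezst" the result is "yezstxvmwe".

yezstxvmwe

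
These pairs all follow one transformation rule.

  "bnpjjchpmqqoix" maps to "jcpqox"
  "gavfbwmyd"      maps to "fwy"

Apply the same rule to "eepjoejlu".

jel

Looking at the pairs, the operation is to keep every other character starting from the second (positions 2nd, 4th, 6th, ...), then delete the first character.
For "eepjoejlu" the result is "jel".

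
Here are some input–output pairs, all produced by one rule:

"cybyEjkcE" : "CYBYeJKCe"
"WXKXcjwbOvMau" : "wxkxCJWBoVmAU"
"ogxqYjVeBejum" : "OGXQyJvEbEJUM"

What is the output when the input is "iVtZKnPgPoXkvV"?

IvTzkNpGpOxKVv

The rule is to flip the case of every letter.
Applying that to "iVtZKnPgPoXkvV" gives "IvTzkNpGpOxKVv".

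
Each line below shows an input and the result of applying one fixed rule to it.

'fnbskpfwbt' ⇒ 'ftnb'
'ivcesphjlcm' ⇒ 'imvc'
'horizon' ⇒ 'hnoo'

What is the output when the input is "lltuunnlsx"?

Rule — take characters alternately from the front and the back (1st, last, 2nd, 2nd-last, ...), then keep only the first 4 characters.
Applying both steps to "lltuunnlsx": "lxlstlunun", then "lxls".

lxls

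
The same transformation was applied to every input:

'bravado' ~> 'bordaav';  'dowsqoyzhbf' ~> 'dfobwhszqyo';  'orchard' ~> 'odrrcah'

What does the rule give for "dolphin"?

dnoilhp

What's happening: take characters alternately from the front and the back (1st, last, 2nd, 2nd-last, ...).
For "dolphin" the result is "dnoilhp".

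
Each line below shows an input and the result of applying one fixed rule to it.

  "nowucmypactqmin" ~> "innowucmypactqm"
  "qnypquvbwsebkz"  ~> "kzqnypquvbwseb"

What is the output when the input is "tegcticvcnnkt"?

kttegcticvcnn

In each case the input is transformed by: move the last 2 characters to the front (rotate right by 2).
On "tegcticvcnnkt" that produces "kttegcticvcnn".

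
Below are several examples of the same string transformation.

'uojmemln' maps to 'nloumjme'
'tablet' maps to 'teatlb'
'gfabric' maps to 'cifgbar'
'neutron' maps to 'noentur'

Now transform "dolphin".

What's happening: move the last 2 characters to the front (rotate right by 2), then swap each adjacent pair of characters (1↔2, 3↔4, ...).
"dolphin" → "niodplh".

niodplh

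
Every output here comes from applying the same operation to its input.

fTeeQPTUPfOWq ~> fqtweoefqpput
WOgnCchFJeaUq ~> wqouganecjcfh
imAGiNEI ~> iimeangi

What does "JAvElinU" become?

juanviel

The transformation: take characters alternately from the front and the back (1st, last, 2nd, 2nd-last, ...), then convert every letter to lowercase.
Starting from "JAvElinU": after the first operation, "JUAnviEl"; after the second, "juanviel".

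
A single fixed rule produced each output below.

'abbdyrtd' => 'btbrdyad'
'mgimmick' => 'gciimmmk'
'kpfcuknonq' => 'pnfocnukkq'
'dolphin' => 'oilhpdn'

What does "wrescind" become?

What's happening: take characters alternately from the front and the back (1st, last, 2nd, 2nd-last, ...), then move the first 2 characters to the end (rotate left by 2).
For "wrescind", step one produces "wdrneisc"; step two turns that into "rneiscwd".

rneiscwd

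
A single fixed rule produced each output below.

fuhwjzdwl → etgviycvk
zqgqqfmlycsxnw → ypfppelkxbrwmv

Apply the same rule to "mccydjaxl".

lbbxcizwk

In each case the input is transformed by: shift every letter 1 place backward in the alphabet (wrapping around).
For "mccydjaxl" the result is "lbbxcizwk".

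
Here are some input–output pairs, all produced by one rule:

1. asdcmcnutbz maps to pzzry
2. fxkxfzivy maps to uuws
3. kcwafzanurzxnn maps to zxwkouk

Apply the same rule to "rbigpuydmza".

The transformation: keep every other character starting from the second (positions 2nd, 4th, 6th, ...), then shift every letter 3 places backward in the alphabet (wrapping around).
Applying that to "rbigpuydmza" gives "ydraw".

ydraw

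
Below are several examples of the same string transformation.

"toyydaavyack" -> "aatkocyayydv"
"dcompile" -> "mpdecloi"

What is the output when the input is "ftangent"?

ngfttnae

The transformation: take characters alternately from the front and the back (1st, last, 2nd, 2nd-last, ...), then move the last 2 characters to the front (rotate right by 2).
On "ftangent": the first step gives "fttnaeng", and the second then gives "ngfttnae".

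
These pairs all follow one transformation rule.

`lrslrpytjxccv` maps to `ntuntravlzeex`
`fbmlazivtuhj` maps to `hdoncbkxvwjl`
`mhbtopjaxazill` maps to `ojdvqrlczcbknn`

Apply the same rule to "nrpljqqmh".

ptrnlssoj

The transformation: shift every letter 2 places forward in the alphabet (wrapping around).
On "nrpljqqmh" that produces "ptrnlssoj".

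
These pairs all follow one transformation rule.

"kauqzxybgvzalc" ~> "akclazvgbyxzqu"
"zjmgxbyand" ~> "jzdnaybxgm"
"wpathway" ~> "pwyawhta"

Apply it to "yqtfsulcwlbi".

qyiblwclusft

Rule — reverse the string, then move the last 2 characters to the front (rotate right by 2).
For "yqtfsulcwlbi", step one produces "iblwclusftqy"; step two turns that into "qyiblwclusft".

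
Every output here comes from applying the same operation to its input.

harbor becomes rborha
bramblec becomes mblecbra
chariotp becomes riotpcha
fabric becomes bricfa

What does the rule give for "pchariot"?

Looking at the pairs, the operation is to swap the front and back halves of the string, then move the last character to the front.
Applying both steps to "pchariot": "riotpcha", then "ariotpch".

ariotpch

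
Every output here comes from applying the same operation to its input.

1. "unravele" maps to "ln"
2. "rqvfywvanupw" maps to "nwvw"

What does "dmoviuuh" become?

um

The pattern: swap the front and back halves of the string, then keep one character in every 3, starting at position 3 (positions 3rd, 6th, 9th, ...).
Applying both steps to "dmoviuuh": "iuuhdmov", then "um".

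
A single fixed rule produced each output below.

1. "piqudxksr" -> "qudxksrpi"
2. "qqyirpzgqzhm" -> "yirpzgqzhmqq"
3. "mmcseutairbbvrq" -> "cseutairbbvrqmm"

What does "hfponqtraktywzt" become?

In each case the input is transformed by: move the first 2 characters to the end (rotate left by 2).
For "hfponqtraktywzt" the result is "ponqtraktywzthf".

ponqtraktywzthf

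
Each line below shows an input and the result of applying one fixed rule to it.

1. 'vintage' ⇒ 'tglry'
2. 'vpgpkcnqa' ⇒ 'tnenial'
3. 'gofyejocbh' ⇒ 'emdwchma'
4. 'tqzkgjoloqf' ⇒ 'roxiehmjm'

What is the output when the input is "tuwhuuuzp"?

rsufsss

The rule is to delete the last 2 characters, then shift every letter 2 places backward in the alphabet (wrapping around).
"tuwhuuuzp" → "tuwhuuu" → "rsufsss".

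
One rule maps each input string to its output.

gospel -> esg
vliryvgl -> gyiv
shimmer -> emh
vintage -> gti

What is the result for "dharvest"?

What's happening: reverse the string, then keep every other character starting from the second (positions 2nd, 4th, 6th, ...).
"dharvest" → "tsevrahd" → "svad".

svad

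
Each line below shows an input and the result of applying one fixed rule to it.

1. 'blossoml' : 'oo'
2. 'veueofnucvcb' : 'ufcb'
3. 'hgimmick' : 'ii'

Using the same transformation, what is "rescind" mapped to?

sn

Looking at the pairs, the operation is to keep one character in every 3, starting at position 3 (positions 3rd, 6th, 9th, ...).
"rescind" → "sn".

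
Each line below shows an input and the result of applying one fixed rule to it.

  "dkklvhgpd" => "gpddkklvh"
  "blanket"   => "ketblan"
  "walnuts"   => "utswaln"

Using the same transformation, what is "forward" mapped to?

In each case the input is transformed by: move the last 3 characters to the front (rotate right by 3).
Doing the same to "forward": "ardforw".

ardforw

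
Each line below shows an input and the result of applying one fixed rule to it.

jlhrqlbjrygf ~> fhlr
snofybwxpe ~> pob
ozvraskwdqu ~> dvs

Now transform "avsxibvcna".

nsb

The rule is to keep one character in every 3, starting at position 3 (positions 3rd, 6th, 9th, ...), then move the last character to the front.
Working it through for "avsxibvcna": intermediate "sbn", final "nsb".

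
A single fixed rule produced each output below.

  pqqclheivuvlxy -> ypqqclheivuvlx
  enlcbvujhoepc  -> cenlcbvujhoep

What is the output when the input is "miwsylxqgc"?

The rule is to move the last character to the front.
So "miwsylxqgc" becomes "cmiwsylxqg".

cmiwsylxqg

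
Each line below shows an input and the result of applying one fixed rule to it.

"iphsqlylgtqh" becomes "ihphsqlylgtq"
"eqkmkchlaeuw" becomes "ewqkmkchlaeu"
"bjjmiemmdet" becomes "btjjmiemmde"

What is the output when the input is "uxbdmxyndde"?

Looking at the pairs, the operation is to swap the first and last characters, then move the last character to the front.
Working it through for "uxbdmxyndde": intermediate "exbdmxynddu", final "uexbdmxyndd".

uexbdmxyndd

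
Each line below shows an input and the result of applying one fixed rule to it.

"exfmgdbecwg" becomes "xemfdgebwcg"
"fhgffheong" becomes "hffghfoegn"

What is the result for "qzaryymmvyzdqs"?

Rule — swap each adjacent pair of characters (1↔2, 3↔4, ...).
So "qzaryymmvyzdqs" becomes "zqrayymmyvdzsq".

zqrayymmyvdzsq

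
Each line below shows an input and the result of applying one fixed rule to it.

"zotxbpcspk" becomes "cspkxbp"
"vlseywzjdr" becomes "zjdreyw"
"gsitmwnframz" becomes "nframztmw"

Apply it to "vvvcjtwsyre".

The pattern: delete the first 3 characters, then move the first 3 characters to the end (rotate left by 3).
Applying that to "vvvcjtwsyre" gives "wsyrecjt".

wsyrecjt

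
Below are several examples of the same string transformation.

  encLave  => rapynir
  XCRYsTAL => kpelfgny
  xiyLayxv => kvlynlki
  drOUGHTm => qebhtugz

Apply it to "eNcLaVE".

rapynir

The pattern: shift every letter 13 places forward in the alphabet (wrapping around) — i.e. ROT13, then convert every letter to lowercase.
On "eNcLaVE": the first step gives "rApYnIR", and the second then gives "rapynir".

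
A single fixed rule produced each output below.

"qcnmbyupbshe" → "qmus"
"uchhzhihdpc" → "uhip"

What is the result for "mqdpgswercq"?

mpwc

The rule is to keep one character in every 3, starting at position 1 (positions 1st, 4th, 7th, ...).
"mqdpgswercq" → "mpwc".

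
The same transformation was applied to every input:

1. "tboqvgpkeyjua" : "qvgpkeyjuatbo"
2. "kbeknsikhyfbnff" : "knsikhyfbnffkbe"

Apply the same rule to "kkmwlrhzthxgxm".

wlrhzthxgxmkkm

What's happening: move the first 3 characters to the end (rotate left by 3).
"kkmwlrhzthxgxm" → "wlrhzthxgxmkkm".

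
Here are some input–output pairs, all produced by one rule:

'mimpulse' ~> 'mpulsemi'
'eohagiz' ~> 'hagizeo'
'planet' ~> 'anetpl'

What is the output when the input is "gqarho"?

arhogq

Each output is the input with this applied: move the first 2 characters to the end (rotate left by 2).
"gqarho" → "arhogq".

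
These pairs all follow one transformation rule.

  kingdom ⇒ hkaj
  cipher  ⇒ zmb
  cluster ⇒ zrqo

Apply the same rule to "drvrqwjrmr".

asngj

The pattern: keep every other character starting from the first (positions 1st, 3rd, 5th, ...), then shift every letter 3 places backward in the alphabet (wrapping around).
On "drvrqwjrmr" that produces "asngj".
(Check on "cipher": → "cpe" → "zmb" ✓)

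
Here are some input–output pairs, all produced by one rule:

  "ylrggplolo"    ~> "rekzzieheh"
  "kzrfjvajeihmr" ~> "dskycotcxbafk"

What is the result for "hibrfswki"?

abukylpdb

What's happening: shift every letter 7 places backward in the alphabet (wrapping around).
For "hibrfswki" the result is "abukylpdb".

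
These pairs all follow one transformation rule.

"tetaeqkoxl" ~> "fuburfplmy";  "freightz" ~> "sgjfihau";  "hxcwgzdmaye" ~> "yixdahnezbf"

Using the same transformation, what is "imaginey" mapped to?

njhbojzf

The rule is to shift every letter 1 place forward in the alphabet (wrapping around), then swap each adjacent pair of characters (1↔2, 3↔4, ...).
On "imaginey": the first step gives "jnbhjofz", and the second then gives "njhbojzf".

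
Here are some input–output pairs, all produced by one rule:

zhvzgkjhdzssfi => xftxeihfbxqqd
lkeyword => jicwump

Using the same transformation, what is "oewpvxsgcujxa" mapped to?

Each output is the input with this applied: shift every letter 2 places backward in the alphabet (wrapping around), then delete the last character.
On "oewpvxsgcujxa": the first step gives "mcuntvqeashvy", and the second then gives "mcuntvqeashv".
(Check on "lkeyword": → "jicwumpb" → "jicwump" ✓)

mcuntvqeashv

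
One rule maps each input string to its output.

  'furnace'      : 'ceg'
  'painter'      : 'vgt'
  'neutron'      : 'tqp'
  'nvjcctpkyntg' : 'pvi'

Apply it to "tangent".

Looking at the pairs, the operation is to shift every letter 2 places forward in the alphabet (wrapping around), then keep only the last 3 characters.
For "tangent" the result is "gpv".

gpv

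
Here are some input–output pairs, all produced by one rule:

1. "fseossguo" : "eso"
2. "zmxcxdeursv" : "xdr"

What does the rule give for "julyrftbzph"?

Each output is the input with this applied: keep one character in every 3, starting at position 3 (positions 3rd, 6th, 9th, ...).
On "julyrftbzph" that produces "lfz".

lfz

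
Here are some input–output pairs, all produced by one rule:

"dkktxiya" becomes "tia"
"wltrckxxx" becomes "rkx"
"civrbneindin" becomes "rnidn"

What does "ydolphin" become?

lhn

Looking at the pairs, the operation is to delete the first 2 characters, then keep every other character starting from the second (positions 2nd, 4th, 6th, ...).
Starting from "ydolphin": after the first operation, "olphin"; after the second, "lhn".
(Check on "wltrckxxx": → "trckxxx" → "rkx" ✓)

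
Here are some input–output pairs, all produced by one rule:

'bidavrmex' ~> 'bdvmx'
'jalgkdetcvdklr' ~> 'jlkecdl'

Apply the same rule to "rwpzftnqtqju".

rpfntj

What's happening: keep every other character starting from the first (positions 1st, 3rd, 5th, ...).
So "rwpzftnqtqju" becomes "rpfntj".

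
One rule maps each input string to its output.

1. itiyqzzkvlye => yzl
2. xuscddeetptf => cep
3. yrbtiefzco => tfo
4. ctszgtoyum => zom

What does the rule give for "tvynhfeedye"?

In each case the input is transformed by: delete the first 3 characters, then keep one character in every 3, starting at position 1 (positions 1st, 4th, 7th, ...).
For "tvynhfeedye", step one produces "nhfeedye"; step two turns that into "ney".

ney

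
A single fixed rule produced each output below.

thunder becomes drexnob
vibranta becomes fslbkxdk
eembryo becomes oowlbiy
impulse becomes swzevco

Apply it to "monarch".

wyxkbmr

The rule is to shift every letter 10 places forward in the alphabet (wrapping around).
Applying that to "monarch" gives "wyxkbmr".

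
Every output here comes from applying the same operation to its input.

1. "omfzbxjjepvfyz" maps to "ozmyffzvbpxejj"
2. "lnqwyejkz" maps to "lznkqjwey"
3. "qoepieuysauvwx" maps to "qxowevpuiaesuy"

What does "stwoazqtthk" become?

skthwtotaqz

The pattern: take characters alternately from the front and the back (1st, last, 2nd, 2nd-last, ...).
Doing the same to "stwoazqtthk": "skthwtotaqz".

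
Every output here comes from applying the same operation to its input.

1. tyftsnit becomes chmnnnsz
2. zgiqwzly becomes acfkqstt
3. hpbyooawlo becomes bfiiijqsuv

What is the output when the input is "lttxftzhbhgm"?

In each case the input is transformed by: shift every letter 6 places backward in the alphabet (wrapping around), then sort the characters into alphabetical order.
Working it through for "lttxftzhbhgm": intermediate "fnnrzntbvbag", final "abbfgnnnrtvz".

abbfgnnnrtvz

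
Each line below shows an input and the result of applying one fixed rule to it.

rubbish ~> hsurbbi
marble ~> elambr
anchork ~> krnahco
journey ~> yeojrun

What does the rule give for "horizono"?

Each output is the input with this applied: move the last 2 characters to the front (rotate right by 2), then swap each adjacent pair of characters (1↔2, 3↔4, ...).
Doing the same to "horizono": "onohiroz".
(Check on "rubbish": → "shrubbi" → "hsurbbi" ✓)

onohiroz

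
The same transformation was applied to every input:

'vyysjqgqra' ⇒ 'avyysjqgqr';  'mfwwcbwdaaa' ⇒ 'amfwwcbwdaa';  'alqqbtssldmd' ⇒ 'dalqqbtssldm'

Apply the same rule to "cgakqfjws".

scgakqfjw

The transformation: move the last character to the front.
So "cgakqfjws" becomes "scgakqfjw".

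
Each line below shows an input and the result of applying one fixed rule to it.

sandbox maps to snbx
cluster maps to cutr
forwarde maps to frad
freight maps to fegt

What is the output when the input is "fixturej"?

fxue

Looking at the pairs, the operation is to keep every other character starting from the first (positions 1st, 3rd, 5th, ...).
Applying that to "fixturej" gives "fxue".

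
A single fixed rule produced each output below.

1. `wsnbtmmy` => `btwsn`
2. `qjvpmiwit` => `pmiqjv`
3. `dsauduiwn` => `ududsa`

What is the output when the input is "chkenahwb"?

The rule is to delete the last 3 characters, then move the first 3 characters to the end (rotate left by 3).
Starting from "chkenahwb": after the first operation, "chkena"; after the second, "enachk".

enachk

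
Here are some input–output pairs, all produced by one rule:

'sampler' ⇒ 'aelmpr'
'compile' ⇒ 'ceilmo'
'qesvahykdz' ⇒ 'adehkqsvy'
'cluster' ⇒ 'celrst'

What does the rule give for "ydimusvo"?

Looking at the pairs, the operation is to sort the characters into alphabetical order, then delete the last character.
Starting from "ydimusvo": after the first operation, "dimosuvy"; after the second, "dimosuv".

dimosuv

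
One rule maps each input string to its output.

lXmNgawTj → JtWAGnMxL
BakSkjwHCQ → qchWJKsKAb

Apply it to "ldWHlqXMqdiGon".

Rule — flip the case of every letter, then reverse the string.
Applying both steps to "ldWHlqXMqdiGon": "LDwhLQxmQDIgON", then "NOgIDQmxQLhwDL".

NOgIDQmxQLhwDL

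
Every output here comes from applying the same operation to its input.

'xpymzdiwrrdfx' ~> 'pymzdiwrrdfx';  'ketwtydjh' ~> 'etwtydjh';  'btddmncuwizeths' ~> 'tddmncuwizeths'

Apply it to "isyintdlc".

syintdlc

In each case the input is transformed by: delete the first character.
Applying that to "isyintdlc" gives "syintdlc".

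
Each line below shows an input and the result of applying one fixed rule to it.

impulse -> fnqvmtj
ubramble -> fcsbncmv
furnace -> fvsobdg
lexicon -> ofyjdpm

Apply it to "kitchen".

Each output is the input with this applied: swap the first and last characters, then shift every letter 1 place forward in the alphabet (wrapping around).
On "kitchen": the first step gives "nitchek", and the second then gives "ojudifl".

ojudifl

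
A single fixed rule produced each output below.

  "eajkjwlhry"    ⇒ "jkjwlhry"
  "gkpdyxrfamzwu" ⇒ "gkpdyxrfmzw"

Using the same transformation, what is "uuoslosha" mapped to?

slsh

Looking at the pairs, the operation is to remove every vowel.
So "uuoslosha" becomes "slsh".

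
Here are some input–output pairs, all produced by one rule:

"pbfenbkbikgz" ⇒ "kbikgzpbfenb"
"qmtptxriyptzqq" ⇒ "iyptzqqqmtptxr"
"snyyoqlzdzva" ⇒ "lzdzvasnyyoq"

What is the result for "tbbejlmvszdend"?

vszdendtbbejlm

The rule is to swap the front and back halves of the string.
"tbbejlmvszdend" → "vszdendtbbejlm".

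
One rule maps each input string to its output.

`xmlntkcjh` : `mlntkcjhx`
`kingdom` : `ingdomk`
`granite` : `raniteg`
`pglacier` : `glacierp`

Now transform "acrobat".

The transformation: move the first character to the end.
"acrobat" → "crobata".

crobata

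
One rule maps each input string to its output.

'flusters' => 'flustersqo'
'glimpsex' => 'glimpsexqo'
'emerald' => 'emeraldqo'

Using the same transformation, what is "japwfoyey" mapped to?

Rule — append "qo".
"japwfoyey" → "japwfoyeyqo".

japwfoyeyqo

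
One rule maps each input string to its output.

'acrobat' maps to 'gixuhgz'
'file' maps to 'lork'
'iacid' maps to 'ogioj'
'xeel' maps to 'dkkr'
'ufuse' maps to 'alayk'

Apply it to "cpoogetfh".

The rule is to shift every letter 6 places forward in the alphabet (wrapping around).
"cpoogetfh" → "ivuumkzln".

ivuumkzln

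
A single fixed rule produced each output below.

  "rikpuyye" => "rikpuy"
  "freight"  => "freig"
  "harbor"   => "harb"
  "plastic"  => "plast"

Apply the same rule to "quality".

In each case the input is transformed by: delete the last 2 characters.
So "quality" becomes "quali".

quali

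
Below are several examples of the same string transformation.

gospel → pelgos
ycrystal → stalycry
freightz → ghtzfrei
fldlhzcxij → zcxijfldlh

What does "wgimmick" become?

What's happening: swap the front and back halves of the string.
For "wgimmick" the result is "mickwgim".

mickwgim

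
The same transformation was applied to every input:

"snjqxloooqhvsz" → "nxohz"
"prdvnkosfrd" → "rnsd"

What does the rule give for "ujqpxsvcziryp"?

jxcr

Looking at the pairs, the operation is to keep one character in every 3, starting at position 2 (positions 2nd, 5th, 8th, ...).
For "ujqpxsvcziryp" the result is "jxcr".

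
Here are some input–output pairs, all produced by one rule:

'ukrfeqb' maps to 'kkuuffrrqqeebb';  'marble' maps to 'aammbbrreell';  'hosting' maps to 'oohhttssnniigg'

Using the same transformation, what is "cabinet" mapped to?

The transformation: swap each adjacent pair of characters (1↔2, 3↔4, ...), then double every character.
On "cabinet": the first step gives "acibent", and the second then gives "aacciibbeenntt".

aacciibbeenntt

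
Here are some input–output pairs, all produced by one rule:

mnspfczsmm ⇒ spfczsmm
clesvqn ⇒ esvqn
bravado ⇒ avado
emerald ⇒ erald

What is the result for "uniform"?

Looking at the pairs, the operation is to delete the first 2 characters.
On "uniform" that produces "iform".

iform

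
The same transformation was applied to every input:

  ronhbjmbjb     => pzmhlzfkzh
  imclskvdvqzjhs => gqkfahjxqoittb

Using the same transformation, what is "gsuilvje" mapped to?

ecqhstgj

What's happening: shift every letter 2 places backward in the alphabet (wrapping around), then take characters alternately from the front and the back (1st, last, 2nd, 2nd-last, ...).
On "gsuilvje": the first step gives "eqsgjthc", and the second then gives "ecqhstgj".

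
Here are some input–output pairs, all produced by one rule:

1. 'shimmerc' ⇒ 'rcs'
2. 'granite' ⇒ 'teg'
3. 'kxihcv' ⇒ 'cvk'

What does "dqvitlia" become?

The rule is to move the last 2 characters to the front (rotate right by 2), then keep only the first 3 characters.
Starting from "dqvitlia": after the first operation, "iadqvitl"; after the second, "iad".

iad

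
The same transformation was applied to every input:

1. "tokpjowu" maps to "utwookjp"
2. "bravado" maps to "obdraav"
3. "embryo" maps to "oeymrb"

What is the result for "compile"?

ecloimp

What's happening: reverse the string, then take characters alternately from the front and the back (1st, last, 2nd, 2nd-last, ...).
Working it through for "compile": intermediate "elipmoc", final "ecloimp".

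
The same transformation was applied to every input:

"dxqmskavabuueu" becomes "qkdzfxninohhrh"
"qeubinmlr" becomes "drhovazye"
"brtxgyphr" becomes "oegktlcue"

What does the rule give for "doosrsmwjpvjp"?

What's happening: shift every letter 13 places forward in the alphabet (wrapping around) — i.e. ROT13.
Applying that to "doosrsmwjpvjp" gives "qbbfefzjwciwc".

qbbfefzjwciwc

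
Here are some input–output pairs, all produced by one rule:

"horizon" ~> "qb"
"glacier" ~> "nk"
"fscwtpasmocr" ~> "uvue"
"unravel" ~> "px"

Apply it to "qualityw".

The rule is to shift every letter 2 places forward in the alphabet (wrapping around), then keep one character in every 3, starting at position 2 (positions 2nd, 5th, 8th, ...).
Starting from "qualityw": after the first operation, "swcnkvay"; after the second, "wky".

wky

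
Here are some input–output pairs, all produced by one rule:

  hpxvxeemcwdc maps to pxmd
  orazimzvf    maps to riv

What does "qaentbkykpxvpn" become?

atyxn

The pattern: keep one character in every 3, starting at position 2 (positions 2nd, 5th, 8th, ...).
So "qaentbkykpxvpn" becomes "atyxn".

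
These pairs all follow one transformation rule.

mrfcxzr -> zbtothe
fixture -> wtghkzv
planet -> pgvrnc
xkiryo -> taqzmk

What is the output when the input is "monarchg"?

What's happening: move the last 3 characters to the front (rotate right by 3), then shift every letter 2 places forward in the alphabet (wrapping around).
Starting from "monarchg": after the first operation, "chgmonar"; after the second, "ejioqpct".

ejioqpct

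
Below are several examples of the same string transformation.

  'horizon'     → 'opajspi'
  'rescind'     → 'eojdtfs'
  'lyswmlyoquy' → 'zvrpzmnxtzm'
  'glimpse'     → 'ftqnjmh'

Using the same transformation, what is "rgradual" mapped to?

mbvebshs

Each output is the input with this applied: reverse the string, then shift every letter 1 place forward in the alphabet (wrapping around).
Applying that to "rgradual" gives "mbvebshs".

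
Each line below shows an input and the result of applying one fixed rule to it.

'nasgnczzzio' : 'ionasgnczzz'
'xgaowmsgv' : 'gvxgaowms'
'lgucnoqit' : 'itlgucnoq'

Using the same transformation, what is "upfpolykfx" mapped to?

fxupfpolyk

The transformation: move the last 2 characters to the front (rotate right by 2).
For "upfpolykfx" the result is "fxupfpolyk".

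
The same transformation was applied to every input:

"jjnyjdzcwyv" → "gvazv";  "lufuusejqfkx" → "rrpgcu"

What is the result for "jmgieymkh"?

In each case the input is transformed by: keep every other character starting from the second (positions 2nd, 4th, 6th, ...), then shift every letter 3 places backward in the alphabet (wrapping around).
For "jmgieymkh" the result is "jfvh".

jfvh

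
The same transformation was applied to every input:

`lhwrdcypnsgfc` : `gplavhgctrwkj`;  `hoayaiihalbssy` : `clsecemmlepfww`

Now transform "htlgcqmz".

The rule is to shift every letter 4 places forward in the alphabet (wrapping around), then move the last character to the front.
Doing the same to "htlgcqmz": "dlxpkguq".

dlxpkguq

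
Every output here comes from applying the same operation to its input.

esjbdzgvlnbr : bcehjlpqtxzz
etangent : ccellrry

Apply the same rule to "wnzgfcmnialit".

The rule is to shift every letter 2 places backward in the alphabet (wrapping around), then sort the characters into alphabetical order.
For "wnzgfcmnialit", step one produces "ulxedaklgyjgr"; step two turns that into "adeggjkllruxy".

adeggjkllruxy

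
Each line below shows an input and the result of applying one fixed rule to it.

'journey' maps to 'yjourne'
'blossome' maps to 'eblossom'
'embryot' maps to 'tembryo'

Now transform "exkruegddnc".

The transformation: move the last character to the front.
For "exkruegddnc" the result is "cexkruegddn".

cexkruegddn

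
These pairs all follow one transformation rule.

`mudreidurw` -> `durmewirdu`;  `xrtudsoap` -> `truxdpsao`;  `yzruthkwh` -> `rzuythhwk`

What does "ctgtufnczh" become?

gttcuhfznc

What's happening: move the first 2 characters to the end (rotate left by 2), then take characters alternately from the front and the back (1st, last, 2nd, 2nd-last, ...).
"ctgtufnczh" → "gtufnczhct" → "gttcuhfznc".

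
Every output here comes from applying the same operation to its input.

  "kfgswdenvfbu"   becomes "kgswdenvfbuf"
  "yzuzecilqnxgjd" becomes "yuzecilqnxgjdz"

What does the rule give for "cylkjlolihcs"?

The pattern: move the first character to the end, then swap the first and last characters.
On "cylkjlolihcs": the first step gives "ylkjlolihcsc", and the second then gives "clkjlolihcsy".

clkjlolihcsy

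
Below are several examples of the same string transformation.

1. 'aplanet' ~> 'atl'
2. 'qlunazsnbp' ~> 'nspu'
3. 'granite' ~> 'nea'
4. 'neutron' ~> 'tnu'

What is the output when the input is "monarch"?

The rule is to move the first 3 characters to the end (rotate left by 3), then keep one character in every 3, starting at position 1 (positions 1st, 4th, 7th, ...).
Working it through for "monarch": intermediate "archmon", final "ahn".

ahn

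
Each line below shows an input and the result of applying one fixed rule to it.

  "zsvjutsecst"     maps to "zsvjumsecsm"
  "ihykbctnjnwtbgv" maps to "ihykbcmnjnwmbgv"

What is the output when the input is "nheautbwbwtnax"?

nheaumbwbwmnax

The rule is to replace every "t" with "m".
On "nheautbwbwtnax" that produces "nheaumbwbwmnax".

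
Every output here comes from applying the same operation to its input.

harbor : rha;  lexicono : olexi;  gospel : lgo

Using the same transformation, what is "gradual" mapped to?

The transformation: move the last character to the front, then delete the last 3 characters.
Applying that to "gradual" gives "lgra".
(Check on "gospel": → "lgospe" → "lgo" ✓)

lgra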